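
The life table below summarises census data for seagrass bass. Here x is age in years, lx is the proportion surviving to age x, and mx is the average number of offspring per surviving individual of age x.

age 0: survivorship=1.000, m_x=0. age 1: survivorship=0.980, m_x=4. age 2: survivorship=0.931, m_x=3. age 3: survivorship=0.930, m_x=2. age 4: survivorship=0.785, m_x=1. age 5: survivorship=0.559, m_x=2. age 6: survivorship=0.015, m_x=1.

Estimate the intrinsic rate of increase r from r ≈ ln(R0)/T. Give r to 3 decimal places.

R0 = Σ lx·mx = 0 + 3.92 + 2.793 + 1.86 + 0.785 + 1.118 + 0.015 = 10.491
Σ x·lx·mx = 23.906; T = 23.906/10.491 = 2.27872…
r ≈ ln(R0)/T = ln(10.491)/2.27872… = 1.03151… → 1.032

1.032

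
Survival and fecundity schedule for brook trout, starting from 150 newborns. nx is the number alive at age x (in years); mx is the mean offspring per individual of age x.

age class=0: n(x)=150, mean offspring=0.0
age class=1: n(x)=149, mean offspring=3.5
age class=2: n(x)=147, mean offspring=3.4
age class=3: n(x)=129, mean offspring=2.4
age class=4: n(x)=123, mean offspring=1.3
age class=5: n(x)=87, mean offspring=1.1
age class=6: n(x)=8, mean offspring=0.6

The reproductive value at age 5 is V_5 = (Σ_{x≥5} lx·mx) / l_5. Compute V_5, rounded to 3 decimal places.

1.155

lx = nx/n0 = nx/150: 1, 0.99333…, 0.98, 0.86, 0.82, 0.58, 0.05333…
lx·mx for x ≥ 5: 0.638, 0.032… → sum = 0.67…
V_5 = 0.67… / l_5 = 0.67… / 0.58 = 1.155172… → 1.155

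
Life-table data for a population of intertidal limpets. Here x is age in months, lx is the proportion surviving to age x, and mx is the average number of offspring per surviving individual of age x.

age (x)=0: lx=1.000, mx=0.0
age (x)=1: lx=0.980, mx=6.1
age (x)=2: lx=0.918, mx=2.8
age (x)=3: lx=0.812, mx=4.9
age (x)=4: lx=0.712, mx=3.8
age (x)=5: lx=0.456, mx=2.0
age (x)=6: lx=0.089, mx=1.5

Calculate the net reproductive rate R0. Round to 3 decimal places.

16.278

lx·mx by age: 0, 5.978, 2.5704, 3.9788, 2.7056, 0.912, 0.1335
R0 = Σ lx·mx = 16.2783 → 16.278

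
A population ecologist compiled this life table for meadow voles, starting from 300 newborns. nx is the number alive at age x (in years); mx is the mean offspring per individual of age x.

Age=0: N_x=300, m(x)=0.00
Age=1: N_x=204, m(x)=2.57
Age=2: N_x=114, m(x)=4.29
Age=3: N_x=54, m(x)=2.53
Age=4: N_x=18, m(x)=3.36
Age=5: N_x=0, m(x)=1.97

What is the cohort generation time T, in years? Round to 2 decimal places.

lx = nx/n0 = nx/300: 1, 0.68, 0.38, 0.18, 0.06, 0
lx·mx: 0, 1.7476, 1.6302, 0.4554, 0.2016, 0 → R0 = 4.0348
x·lx·mx: 0, 1.7476, 3.2604, 1.3662, 0.8064, 0 → Σ = 7.1806
T = 7.1806 / 4.0348 = 1.779667… → 1.78

1.78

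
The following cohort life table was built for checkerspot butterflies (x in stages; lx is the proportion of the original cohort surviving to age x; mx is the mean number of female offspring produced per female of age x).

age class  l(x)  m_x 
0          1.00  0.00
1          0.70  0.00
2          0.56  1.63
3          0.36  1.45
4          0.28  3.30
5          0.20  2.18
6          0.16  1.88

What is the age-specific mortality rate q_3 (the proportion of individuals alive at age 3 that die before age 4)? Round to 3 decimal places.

q_3 = (l_3 − l_4) / l_3 = (0.36 − 0.28) / 0.36
     = 0.08 / 0.36 = 0.222222… → 0.222

0.222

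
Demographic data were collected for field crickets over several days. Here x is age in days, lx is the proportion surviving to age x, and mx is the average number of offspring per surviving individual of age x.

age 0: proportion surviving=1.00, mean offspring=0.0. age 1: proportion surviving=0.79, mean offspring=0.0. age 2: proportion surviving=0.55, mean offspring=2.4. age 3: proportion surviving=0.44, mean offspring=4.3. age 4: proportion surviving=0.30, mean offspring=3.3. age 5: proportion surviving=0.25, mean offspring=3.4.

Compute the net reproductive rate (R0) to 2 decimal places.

5.05

lx·mx by age: 0, 0, 1.32, 1.892, 0.99, 0.85
R0 = Σ lx·mx = 5.052 → 5.05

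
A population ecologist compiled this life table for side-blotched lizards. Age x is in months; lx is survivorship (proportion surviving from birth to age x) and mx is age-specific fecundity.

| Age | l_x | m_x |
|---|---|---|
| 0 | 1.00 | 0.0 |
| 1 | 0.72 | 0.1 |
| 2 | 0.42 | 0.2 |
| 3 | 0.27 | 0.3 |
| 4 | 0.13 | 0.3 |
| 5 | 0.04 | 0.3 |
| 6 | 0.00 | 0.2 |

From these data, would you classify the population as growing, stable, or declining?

R0 = Σ lx·mx = 0 + 0.072 + 0.084 + 0.081 + 0.039 + 0.012 + 0 = 0.288
R0 < 1, so the population is declining.

declining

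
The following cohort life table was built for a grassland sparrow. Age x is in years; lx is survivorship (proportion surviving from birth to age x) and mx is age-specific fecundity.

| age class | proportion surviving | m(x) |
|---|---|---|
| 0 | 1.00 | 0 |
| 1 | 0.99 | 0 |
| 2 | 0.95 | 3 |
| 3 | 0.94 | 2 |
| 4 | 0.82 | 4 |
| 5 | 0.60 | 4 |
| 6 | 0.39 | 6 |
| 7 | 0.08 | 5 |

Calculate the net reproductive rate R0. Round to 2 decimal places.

lx·mx by age: 0, 0, 2.85, 1.88, 3.28, 2.4, 2.34, 0.4
R0 = Σ lx·mx = 13.15 → 13.15

13.15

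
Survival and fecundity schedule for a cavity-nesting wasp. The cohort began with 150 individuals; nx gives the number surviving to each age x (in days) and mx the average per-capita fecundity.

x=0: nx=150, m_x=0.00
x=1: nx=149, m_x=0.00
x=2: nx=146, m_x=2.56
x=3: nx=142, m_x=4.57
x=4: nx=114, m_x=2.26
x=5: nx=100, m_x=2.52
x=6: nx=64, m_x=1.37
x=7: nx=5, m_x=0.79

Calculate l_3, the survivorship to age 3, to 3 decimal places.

l_3 = n_3/n_0 = 142/150 = 0.946667… → 0.947

0.947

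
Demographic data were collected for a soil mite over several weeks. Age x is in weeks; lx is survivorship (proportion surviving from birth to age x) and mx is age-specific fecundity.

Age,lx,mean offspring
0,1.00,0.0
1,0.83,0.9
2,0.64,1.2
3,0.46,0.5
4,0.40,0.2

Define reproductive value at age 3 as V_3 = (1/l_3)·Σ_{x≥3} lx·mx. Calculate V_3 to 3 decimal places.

lx·mx for x ≥ 3: 0.23, 0.08 → sum = 0.31
V_3 = 0.31 / l_3 = 0.31 / 0.46 = 0.673913… → 0.674

0.674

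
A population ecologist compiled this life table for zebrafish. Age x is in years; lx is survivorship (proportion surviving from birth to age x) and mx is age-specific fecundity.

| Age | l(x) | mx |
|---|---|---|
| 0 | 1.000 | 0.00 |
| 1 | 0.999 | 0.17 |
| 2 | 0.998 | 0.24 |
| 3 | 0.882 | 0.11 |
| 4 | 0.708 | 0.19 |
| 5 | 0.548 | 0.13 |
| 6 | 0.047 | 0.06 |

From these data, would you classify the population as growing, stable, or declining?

R0 = Σ lx·mx = 0 + 0.16983 + 0.23952 + 0.09702 + 0.13452 + 0.07124 + 0.00282 = 0.71495
R0 < 1, so the population is declining.

declining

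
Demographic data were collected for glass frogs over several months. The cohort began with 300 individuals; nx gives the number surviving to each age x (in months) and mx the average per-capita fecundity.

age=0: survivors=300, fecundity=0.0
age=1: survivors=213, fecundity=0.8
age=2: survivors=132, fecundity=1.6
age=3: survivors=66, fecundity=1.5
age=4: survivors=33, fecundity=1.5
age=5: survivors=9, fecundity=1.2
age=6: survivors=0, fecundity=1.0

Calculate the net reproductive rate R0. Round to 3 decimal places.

1.803

lx = nx/n0 = nx/300: 1, 0.71, 0.44, 0.22, 0.11, 0.03, 0
lx·mx by age: 0, 0.568, 0.704, 0.33, 0.165, 0.036, 0
R0 = Σ lx·mx = 1.803 → 1.803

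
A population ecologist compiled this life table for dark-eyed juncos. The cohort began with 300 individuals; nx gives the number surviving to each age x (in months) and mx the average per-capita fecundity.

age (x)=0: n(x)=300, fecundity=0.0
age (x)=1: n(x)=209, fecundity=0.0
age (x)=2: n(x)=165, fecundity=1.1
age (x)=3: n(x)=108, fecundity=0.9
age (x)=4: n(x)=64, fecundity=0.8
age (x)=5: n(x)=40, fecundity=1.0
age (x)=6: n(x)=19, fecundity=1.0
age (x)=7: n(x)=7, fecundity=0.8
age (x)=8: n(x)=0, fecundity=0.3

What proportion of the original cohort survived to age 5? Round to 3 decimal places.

l_5 = n_5/n_0 = 40/300 = 0.133333… → 0.133

0.133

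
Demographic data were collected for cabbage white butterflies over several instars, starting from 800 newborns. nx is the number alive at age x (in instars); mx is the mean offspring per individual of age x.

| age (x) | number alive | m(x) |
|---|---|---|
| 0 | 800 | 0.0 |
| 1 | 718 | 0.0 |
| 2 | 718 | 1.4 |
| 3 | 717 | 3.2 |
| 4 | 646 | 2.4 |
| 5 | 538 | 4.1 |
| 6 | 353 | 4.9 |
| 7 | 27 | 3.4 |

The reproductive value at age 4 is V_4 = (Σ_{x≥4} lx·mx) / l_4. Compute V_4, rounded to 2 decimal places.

lx = nx/n0 = nx/800: 1, 0.8975, 0.8975, 0.89625, 0.8075, 0.6725, 0.44125, 0.03375
lx·mx for x ≥ 4: 1.938, 2.75725, 2.162125, 0.11475 → sum = 6.972125
V_4 = 6.972125 / l_4 = 6.972125 / 0.8075 = 8.634211… → 8.63

8.63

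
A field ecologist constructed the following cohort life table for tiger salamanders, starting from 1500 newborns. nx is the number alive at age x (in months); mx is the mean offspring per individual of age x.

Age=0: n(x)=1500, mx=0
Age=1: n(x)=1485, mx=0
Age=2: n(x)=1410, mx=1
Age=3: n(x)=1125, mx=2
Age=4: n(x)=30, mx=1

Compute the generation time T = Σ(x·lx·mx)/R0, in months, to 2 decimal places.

lx = nx/n0 = nx/1500: 1, 0.99, 0.94, 0.75, 0.02
lx·mx: 0, 0, 0.94, 1.5, 0.02 → R0 = 2.46
x·lx·mx: 0, 0, 1.88, 4.5, 0.08 → Σ = 6.46
T = 6.46 / 2.46 = 2.626016… → 2.63

2.63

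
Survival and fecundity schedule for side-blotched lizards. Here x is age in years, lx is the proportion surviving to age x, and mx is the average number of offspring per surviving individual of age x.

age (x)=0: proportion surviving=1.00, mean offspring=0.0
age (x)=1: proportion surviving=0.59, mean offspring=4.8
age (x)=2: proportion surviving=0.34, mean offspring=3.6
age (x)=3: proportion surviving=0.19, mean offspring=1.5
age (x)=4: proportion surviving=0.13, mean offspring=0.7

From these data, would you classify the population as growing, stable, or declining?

growing

R0 = Σ lx·mx = 0 + 2.832 + 1.224 + 0.285 + 0.091 = 4.432
R0 > 1, so the population is growing.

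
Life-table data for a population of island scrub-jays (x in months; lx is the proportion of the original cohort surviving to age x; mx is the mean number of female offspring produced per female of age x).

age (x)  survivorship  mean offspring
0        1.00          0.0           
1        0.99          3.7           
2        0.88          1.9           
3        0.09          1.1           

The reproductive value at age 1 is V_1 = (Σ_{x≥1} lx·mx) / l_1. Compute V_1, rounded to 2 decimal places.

5.49

lx·mx for x ≥ 1: 3.663, 1.672, 0.099 → sum = 5.434
V_1 = 5.434 / l_1 = 5.434 / 0.99 = 5.488889… → 5.49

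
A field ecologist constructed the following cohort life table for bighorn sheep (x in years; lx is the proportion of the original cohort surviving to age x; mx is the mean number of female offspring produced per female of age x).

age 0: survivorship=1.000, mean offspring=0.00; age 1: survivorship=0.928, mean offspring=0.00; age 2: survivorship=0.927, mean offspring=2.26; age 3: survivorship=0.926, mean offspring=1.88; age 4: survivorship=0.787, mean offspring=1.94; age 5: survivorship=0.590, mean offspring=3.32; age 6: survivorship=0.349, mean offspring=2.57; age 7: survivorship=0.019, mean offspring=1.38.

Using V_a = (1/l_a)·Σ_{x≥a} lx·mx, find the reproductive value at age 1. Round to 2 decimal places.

lx·mx for x ≥ 1: 0, 2.09502, 1.74088, 1.52678, 1.9588, 0.89693, 0.02622 → sum = 8.24463
V_1 = 8.24463 / l_1 = 8.24463 / 0.928 = 8.8843… → 8.88

8.88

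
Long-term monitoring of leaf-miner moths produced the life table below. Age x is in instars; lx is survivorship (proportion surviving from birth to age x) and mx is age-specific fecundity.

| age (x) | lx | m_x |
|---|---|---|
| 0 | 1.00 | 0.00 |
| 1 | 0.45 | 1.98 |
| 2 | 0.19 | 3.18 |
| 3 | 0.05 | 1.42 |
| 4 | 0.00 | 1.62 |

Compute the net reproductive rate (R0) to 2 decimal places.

1.57

lx·mx by age: 0, 0.891, 0.6042, 0.071, 0
R0 = Σ lx·mx = 1.5662 → 1.57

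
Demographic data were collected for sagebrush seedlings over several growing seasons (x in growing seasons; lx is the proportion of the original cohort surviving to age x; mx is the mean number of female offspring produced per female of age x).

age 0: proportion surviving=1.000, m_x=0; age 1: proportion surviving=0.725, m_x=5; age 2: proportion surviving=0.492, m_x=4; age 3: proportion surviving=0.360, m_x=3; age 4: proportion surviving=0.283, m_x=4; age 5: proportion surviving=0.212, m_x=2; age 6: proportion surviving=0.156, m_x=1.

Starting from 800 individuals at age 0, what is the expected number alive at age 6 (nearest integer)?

Expected survivors = N0 · l_6 = 800 × 0.156 = 124.8 → 125

125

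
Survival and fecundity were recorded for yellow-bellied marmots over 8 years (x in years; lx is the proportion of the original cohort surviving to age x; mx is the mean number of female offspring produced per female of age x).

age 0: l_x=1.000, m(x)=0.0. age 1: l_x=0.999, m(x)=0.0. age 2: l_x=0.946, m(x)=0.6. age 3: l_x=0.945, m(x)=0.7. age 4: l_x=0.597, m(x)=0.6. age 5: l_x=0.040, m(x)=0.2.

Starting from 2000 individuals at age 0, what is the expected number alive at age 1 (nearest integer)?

1998

Expected survivors = N0 · l_1 = 2000 × 0.999 = 1998 → 1998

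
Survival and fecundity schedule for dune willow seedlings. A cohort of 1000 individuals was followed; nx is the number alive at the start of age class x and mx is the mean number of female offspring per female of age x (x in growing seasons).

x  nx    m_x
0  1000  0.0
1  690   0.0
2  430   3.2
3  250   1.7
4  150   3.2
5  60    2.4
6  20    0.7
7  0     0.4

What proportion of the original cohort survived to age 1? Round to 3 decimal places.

0.690

l_1 = n_1/n_0 = 690/1000 = 0.69 → 0.690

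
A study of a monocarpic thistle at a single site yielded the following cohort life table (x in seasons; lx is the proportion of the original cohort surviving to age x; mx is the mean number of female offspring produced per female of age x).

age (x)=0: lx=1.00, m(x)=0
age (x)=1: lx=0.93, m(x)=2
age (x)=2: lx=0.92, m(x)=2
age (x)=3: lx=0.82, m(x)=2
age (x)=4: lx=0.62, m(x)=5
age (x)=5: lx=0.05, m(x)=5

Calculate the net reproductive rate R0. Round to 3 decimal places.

8.690

lx·mx by age: 0, 1.86, 1.84, 1.64, 3.1, 0.25
R0 = Σ lx·mx = 8.69 → 8.690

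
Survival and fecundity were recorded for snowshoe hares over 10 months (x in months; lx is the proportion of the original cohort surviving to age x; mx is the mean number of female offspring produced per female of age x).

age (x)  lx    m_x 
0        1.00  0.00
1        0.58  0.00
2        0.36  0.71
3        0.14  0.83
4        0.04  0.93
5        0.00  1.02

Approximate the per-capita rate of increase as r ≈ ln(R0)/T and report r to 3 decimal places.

-0.363

R0 = Σ lx·mx = 0 + 0 + 0.2556 + 0.1162 + 0.0372 + 0 = 0.409
Σ x·lx·mx = 1.0086; T = 1.0086/0.409 = 2.46601…
r ≈ ln(R0)/T = ln(0.409)/2.46601… = -0.36254… → -0.363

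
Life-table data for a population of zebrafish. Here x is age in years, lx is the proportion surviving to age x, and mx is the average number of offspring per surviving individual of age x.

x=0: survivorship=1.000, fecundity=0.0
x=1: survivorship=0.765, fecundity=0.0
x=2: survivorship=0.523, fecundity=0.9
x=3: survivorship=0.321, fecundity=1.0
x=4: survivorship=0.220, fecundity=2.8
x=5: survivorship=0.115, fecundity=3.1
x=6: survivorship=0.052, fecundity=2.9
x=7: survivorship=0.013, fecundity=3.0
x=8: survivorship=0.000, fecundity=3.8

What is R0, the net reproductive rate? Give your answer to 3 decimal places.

1.954

lx·mx by age: 0, 0, 0.4707, 0.321, 0.616, 0.3565, 0.1508, 0.039, 0
R0 = Σ lx·mx = 1.954 → 1.954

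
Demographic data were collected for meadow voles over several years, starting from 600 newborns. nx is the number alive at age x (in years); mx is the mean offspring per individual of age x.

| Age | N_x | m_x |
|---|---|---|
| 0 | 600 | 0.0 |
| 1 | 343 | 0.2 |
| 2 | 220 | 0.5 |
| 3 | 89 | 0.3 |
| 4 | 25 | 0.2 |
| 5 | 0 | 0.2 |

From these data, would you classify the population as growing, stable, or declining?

declining

lx = nx/n0 = nx/600: 1, 0.57167…, 0.36667…, 0.14833…, 0.04167…, 0
R0 = Σ lx·mx = 0 + 0.114333… + 0.183333… + 0.0445… + 0.008333… + 0 = 0.3505…
R0 < 1, so the population is declining.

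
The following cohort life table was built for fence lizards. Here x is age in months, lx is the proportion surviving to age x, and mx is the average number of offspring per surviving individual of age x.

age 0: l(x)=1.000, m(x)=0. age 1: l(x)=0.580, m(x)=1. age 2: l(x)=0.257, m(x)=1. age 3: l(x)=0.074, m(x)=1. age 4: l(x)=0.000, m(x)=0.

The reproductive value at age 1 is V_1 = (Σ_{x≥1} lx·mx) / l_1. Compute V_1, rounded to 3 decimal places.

1.571

lx·mx for x ≥ 1: 0.58, 0.257, 0.074, 0 → sum = 0.911
V_1 = 0.911 / l_1 = 0.911 / 0.58 = 1.57069… → 1.571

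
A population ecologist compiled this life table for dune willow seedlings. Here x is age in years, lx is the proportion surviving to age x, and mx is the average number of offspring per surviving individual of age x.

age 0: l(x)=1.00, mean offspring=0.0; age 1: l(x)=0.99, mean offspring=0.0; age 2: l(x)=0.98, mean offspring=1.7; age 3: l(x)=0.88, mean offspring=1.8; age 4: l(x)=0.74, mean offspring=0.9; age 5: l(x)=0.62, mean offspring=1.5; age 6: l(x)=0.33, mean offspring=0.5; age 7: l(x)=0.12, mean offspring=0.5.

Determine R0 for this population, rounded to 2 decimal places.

lx·mx by age: 0, 0, 1.666, 1.584, 0.666, 0.93, 0.165, 0.06
R0 = Σ lx·mx = 5.071 → 5.07

5.07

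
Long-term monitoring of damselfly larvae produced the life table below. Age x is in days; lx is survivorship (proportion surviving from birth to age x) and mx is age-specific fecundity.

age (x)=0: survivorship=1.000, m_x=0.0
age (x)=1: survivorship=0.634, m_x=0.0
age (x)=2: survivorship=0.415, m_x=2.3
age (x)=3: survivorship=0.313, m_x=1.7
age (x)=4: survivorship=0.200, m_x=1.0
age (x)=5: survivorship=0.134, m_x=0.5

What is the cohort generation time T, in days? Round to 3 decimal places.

lx·mx: 0, 0, 0.9545, 0.5321, 0.2, 0.067 → R0 = 1.7536
x·lx·mx: 0, 0, 1.909, 1.5963, 0.8, 0.335 → Σ = 4.6403
T = 4.6403 / 1.7536 = 2.646156… → 2.646

2.646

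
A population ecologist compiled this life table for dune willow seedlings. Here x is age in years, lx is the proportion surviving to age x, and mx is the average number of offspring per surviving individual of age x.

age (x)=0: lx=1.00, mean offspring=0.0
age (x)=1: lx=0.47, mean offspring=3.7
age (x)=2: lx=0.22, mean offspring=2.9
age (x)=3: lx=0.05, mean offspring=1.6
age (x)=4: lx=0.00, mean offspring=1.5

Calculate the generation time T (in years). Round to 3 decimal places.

1.325

lx·mx: 0, 1.739, 0.638, 0.08, 0 → R0 = 2.457
x·lx·mx: 0, 1.739, 1.276, 0.24, 0 → Σ = 3.255
T = 3.255 / 2.457 = 1.324786… → 1.325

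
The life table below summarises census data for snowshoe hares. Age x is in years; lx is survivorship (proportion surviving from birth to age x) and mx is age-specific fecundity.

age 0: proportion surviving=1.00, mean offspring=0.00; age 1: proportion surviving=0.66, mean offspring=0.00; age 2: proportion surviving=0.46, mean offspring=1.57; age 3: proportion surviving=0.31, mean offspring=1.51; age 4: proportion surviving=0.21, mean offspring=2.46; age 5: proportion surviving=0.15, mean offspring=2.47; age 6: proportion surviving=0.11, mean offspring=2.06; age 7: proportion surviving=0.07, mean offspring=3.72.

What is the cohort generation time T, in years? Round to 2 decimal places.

3.88

lx·mx: 0, 0, 0.7222, 0.4681, 0.5166, 0.3705, 0.2266, 0.2604 → R0 = 2.5644
x·lx·mx: 0, 0, 1.4444, 1.4043, 2.0664, 1.8525, 1.3596, 1.8228 → Σ = 9.95
T = 9.95 / 2.5644 = 3.88005… → 3.88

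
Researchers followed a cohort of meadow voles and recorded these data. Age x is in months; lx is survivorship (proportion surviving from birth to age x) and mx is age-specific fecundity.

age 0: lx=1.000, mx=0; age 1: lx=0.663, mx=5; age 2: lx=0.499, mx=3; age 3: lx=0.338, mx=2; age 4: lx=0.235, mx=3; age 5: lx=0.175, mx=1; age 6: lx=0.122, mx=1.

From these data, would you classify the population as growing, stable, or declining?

R0 = Σ lx·mx = 0 + 3.315 + 1.497 + 0.676 + 0.705 + 0.175 + 0.122 = 6.49
R0 > 1, so the population is growing.

growing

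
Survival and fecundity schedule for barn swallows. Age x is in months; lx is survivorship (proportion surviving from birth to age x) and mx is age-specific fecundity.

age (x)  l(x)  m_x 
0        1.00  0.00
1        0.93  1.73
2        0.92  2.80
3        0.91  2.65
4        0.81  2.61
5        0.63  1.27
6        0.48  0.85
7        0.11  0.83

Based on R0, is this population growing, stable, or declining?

growing

R0 = Σ lx·mx = 0 + 1.6089 + 2.576 + 2.4115 + 2.1141 + 0.8001 + 0.408 + 0.0913 = 10.0099
R0 > 1, so the population is growing.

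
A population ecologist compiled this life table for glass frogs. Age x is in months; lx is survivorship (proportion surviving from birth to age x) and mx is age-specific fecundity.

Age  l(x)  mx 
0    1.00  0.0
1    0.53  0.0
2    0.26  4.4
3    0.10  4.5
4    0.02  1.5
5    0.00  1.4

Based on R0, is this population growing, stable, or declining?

growing

R0 = Σ lx·mx = 0 + 0 + 1.144 + 0.45 + 0.03 + 0 = 1.624
R0 > 1, so the population is growing.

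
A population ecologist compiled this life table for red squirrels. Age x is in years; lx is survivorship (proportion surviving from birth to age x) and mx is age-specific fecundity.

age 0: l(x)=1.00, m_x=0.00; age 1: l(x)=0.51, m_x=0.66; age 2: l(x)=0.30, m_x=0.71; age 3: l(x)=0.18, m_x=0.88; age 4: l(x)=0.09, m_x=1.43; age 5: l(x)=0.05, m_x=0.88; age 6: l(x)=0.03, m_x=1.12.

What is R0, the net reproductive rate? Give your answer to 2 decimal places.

lx·mx by age: 0, 0.3366, 0.213, 0.1584, 0.1287, 0.044, 0.0336
R0 = Σ lx·mx = 0.9143 → 0.91

0.91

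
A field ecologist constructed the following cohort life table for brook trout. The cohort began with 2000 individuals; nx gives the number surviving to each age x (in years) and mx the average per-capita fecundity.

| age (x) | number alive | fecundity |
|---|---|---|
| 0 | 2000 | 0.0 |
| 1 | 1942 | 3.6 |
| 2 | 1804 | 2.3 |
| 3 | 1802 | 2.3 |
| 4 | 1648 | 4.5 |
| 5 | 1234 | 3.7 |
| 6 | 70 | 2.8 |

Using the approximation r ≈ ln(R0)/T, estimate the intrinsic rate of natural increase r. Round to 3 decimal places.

lx = nx/n0 = nx/2000: 1, 0.971, 0.902, 0.901, 0.824, 0.617, 0.035
R0 = Σ lx·mx = 0 + 3.4956 + 2.0746 + 2.0723 + 3.708 + 2.2829 + 0.098 = 13.7314
Σ x·lx·mx = 40.6962; T = 40.6962/13.7314 = 2.96373…
r ≈ ln(R0)/T = ln(13.7314)/2.96373… = 0.88391… → 0.884

0.884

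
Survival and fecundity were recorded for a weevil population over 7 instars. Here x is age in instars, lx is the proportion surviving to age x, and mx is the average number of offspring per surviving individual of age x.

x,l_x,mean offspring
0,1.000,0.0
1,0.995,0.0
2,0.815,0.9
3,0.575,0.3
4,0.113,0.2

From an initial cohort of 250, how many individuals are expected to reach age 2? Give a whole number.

204

Expected survivors = N0 · l_2 = 250 × 0.815 = 203.75 → 204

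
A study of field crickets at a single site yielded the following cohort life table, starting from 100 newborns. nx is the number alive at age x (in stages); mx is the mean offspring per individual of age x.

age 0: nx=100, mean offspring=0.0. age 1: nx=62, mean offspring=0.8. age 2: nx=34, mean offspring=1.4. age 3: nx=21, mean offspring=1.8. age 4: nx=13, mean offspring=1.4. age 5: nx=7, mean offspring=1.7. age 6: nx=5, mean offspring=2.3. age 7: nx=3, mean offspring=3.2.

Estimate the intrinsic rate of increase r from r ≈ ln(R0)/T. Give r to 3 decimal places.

lx = nx/n0 = nx/100: 1, 0.62, 0.34, 0.21, 0.13, 0.07, 0.05, 0.03
R0 = Σ lx·mx = 0 + 0.496 + 0.476 + 0.378 + 0.182 + 0.119 + 0.115 + 0.096 = 1.862
Σ x·lx·mx = 5.267; T = 5.267/1.862 = 2.82868…
r ≈ ln(R0)/T = ln(1.862)/2.82868… = 0.21977… → 0.220

0.220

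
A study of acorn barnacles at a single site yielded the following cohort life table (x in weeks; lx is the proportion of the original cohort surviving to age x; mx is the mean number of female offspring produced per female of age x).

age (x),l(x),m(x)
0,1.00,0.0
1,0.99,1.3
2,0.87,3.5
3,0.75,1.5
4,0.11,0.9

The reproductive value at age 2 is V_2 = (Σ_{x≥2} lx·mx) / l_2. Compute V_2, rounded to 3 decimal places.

4.907

lx·mx for x ≥ 2: 3.045, 1.125, 0.099 → sum = 4.269
V_2 = 4.269 / l_2 = 4.269 / 0.87 = 4.906897… → 4.907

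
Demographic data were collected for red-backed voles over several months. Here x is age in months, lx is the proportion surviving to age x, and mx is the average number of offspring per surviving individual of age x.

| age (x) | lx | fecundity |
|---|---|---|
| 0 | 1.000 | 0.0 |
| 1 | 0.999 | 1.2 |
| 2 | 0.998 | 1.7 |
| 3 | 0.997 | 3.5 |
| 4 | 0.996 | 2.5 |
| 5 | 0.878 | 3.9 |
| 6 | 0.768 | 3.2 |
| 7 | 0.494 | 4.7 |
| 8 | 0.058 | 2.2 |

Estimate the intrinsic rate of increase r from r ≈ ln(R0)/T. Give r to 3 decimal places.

0.660

R0 = Σ lx·mx = 0 + 1.1988 + 1.6966 + 3.4895 + 2.49 + 3.4242 + 2.4576 + 2.3218 + 0.1276 = 17.2061
Σ x·lx·mx = 74.1605; T = 74.1605/17.2061 = 4.31013…
r ≈ ln(R0)/T = ln(17.2061)/4.31013… = 0.66013… → 0.660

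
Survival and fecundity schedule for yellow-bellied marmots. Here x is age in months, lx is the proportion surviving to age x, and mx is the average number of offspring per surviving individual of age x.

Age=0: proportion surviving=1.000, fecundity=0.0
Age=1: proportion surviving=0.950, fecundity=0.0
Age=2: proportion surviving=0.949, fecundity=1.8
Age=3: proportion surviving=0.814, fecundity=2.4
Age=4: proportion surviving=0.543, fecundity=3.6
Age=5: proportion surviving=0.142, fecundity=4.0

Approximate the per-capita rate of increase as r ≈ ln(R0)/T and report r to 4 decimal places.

0.5652

R0 = Σ lx·mx = 0 + 0 + 1.7082 + 1.9536 + 1.9548 + 0.568 = 6.1846
Σ x·lx·mx = 19.9364; T = 19.9364/6.1846 = 3.22356…
r ≈ ln(R0)/T = ln(6.1846)/3.22356… = 0.565234… → 0.5652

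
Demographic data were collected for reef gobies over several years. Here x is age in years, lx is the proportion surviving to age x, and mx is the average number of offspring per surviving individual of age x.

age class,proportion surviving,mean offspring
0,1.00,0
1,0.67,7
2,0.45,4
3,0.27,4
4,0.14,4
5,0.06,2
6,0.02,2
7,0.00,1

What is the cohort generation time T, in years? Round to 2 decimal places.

lx·mx: 0, 4.69, 1.8, 1.08, 0.56, 0.12, 0.04, 0 → R0 = 8.29
x·lx·mx: 0, 4.69, 3.6, 3.24, 2.24, 0.6, 0.24, 0 → Σ = 14.61
T = 14.61 / 8.29 = 1.762364… → 1.76

1.76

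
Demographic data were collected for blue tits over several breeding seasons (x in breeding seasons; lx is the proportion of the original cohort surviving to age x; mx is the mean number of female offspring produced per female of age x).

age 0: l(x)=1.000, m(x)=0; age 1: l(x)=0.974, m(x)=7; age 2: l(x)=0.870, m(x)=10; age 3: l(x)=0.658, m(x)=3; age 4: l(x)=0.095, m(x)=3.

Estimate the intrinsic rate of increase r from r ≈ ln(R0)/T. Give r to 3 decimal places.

R0 = Σ lx·mx = 0 + 6.818 + 8.7 + 1.974 + 0.285 = 17.777
Σ x·lx·mx = 31.28; T = 31.28/17.777 = 1.75958…
r ≈ ln(R0)/T = ln(17.777)/1.75958… = 1.63557… → 1.636

1.636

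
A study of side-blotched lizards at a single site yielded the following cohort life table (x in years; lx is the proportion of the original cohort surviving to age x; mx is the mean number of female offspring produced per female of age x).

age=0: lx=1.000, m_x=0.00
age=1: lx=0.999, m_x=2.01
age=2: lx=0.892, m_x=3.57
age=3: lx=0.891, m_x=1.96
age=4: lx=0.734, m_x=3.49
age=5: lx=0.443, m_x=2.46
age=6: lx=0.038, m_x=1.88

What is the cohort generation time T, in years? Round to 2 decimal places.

2.79

lx·mx: 0, 2.00799, 3.18444, 1.74636, 2.56166, 1.08978, 0.07144 → R0 = 10.66167
x·lx·mx: 0, 2.00799, 6.36888, 5.23908, 10.24664, 5.4489, 0.42864 → Σ = 29.74013
T = 29.74013 / 10.66167 = 2.789444… → 2.79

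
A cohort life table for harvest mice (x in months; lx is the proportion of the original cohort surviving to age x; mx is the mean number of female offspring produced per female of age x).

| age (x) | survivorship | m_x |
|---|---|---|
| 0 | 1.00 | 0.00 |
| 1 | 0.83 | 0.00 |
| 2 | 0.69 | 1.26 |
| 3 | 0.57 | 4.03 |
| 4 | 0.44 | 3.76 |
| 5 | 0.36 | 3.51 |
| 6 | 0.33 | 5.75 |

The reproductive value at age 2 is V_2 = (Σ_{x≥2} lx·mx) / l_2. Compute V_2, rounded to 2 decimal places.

11.57

lx·mx for x ≥ 2: 0.8694, 2.2971, 1.6544, 1.2636, 1.8975 → sum = 7.982
V_2 = 7.982 / l_2 = 7.982 / 0.69 = 11.568116… → 11.57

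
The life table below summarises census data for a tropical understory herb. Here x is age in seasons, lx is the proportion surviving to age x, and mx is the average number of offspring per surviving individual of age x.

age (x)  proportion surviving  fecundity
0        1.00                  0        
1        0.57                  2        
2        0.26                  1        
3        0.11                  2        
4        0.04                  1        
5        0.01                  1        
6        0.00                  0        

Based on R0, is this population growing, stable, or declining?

growing

R0 = Σ lx·mx = 0 + 1.14 + 0.26 + 0.22 + 0.04 + 0.01 + 0 = 1.67
R0 > 1, so the population is growing.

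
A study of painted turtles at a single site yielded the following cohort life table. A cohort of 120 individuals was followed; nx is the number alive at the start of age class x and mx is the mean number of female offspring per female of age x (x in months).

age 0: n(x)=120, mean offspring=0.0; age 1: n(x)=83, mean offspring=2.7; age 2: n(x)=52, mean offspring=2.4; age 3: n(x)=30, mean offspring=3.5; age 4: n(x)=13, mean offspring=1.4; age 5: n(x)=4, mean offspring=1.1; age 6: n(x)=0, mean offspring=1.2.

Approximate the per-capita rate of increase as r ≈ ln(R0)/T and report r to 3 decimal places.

0.744

lx = nx/n0 = nx/120: 1, 0.69167…, 0.43333…, 0.25, 0.10833…, 0.03333…, 0
R0 = Σ lx·mx = 0 + 1.8675… + 1.04… + 0.875 + 0.15167… + 0.03667… + 0 = 3.970833…
Σ x·lx·mx = 7.3625…; T = 7.3625…/3.970833… = 1.85414…
r ≈ ln(R0)/T = ln(3.970833…)/1.85414… = 0.74373… → 0.744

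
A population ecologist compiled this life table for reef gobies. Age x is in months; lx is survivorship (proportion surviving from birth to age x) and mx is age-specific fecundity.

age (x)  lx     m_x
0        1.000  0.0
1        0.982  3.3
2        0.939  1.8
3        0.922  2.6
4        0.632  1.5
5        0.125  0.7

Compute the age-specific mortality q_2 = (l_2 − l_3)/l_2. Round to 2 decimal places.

0.02

q_2 = (l_2 − l_3) / l_2 = (0.939 − 0.922) / 0.939
     = 0.017 / 0.939 = 0.018104… → 0.02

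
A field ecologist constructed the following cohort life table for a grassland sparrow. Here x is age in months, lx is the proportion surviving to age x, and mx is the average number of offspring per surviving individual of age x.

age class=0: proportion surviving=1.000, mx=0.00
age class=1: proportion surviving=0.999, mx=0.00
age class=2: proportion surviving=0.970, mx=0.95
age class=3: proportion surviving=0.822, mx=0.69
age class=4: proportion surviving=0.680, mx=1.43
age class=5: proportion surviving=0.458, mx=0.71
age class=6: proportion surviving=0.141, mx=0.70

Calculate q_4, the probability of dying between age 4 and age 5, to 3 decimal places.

0.326

q_4 = (l_4 − l_5) / l_4 = (0.68 − 0.458) / 0.68
     = 0.222 / 0.68 = 0.326471… → 0.326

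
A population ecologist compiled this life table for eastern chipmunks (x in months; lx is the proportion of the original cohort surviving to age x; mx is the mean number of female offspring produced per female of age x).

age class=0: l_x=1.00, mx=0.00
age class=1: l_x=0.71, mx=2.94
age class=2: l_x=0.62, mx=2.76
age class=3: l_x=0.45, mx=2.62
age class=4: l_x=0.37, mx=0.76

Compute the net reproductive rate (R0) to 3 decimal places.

lx·mx by age: 0, 2.0874, 1.7112, 1.179, 0.2812
R0 = Σ lx·mx = 5.2588 → 5.259

5.259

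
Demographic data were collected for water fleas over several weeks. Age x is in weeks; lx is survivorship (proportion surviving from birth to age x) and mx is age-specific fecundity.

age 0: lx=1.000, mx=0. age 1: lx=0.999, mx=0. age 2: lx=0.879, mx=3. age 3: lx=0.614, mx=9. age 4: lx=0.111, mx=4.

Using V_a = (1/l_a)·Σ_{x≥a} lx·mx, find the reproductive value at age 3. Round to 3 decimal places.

9.723

lx·mx for x ≥ 3: 5.526, 0.444 → sum = 5.97
V_3 = 5.97 / l_3 = 5.97 / 0.614 = 9.723127… → 9.723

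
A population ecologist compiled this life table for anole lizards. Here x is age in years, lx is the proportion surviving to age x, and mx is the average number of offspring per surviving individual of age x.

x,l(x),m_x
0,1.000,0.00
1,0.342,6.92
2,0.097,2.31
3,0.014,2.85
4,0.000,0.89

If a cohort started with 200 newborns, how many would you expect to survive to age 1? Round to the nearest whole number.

68

Expected survivors = N0 · l_1 = 200 × 0.342 = 68.4 → 68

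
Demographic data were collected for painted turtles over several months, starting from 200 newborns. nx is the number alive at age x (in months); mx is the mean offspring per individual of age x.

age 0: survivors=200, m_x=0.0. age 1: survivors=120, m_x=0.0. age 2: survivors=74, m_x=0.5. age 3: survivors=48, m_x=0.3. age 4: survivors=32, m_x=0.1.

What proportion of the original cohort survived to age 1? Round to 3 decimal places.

l_1 = n_1/n_0 = 120/200 = 0.6 → 0.600

0.600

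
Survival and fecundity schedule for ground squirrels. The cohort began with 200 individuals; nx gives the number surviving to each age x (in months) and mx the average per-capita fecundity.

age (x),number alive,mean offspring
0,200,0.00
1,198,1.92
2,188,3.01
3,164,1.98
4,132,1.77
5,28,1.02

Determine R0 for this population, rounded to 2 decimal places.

lx = nx/n0 = nx/200: 1, 0.99, 0.94, 0.82, 0.66, 0.14
lx·mx by age: 0, 1.9008, 2.8294, 1.6236, 1.1682, 0.1428
R0 = Σ lx·mx = 7.6648 → 7.66

7.66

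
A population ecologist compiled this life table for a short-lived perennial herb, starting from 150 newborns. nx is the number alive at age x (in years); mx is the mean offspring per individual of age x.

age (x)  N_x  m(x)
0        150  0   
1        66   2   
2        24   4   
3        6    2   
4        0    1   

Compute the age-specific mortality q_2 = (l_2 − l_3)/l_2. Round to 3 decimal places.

0.750

lx = nx/n0 = nx/150: 1, 0.44, 0.16, 0.04, 0
q_2 = (l_2 − l_3) / l_2 = (0.16 − 0.04) / 0.16
     = 0.12 / 0.16 = 0.75 → 0.750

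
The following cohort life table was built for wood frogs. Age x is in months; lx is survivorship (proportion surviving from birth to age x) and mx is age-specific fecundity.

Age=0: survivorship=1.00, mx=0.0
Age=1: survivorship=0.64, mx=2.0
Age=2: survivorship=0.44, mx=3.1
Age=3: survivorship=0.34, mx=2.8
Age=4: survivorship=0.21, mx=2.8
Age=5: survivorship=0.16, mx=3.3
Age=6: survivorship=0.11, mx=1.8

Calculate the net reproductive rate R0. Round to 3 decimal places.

4.910

lx·mx by age: 0, 1.28, 1.364, 0.952, 0.588, 0.528, 0.198
R0 = Σ lx·mx = 4.91 → 4.910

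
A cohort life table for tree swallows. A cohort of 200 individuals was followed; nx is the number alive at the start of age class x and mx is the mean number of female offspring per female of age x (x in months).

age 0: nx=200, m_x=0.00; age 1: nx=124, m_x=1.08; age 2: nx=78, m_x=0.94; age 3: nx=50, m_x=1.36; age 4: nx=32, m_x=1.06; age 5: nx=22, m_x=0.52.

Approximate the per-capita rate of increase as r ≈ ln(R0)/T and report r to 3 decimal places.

lx = nx/n0 = nx/200: 1, 0.62, 0.39, 0.25, 0.16, 0.11
R0 = Σ lx·mx = 0 + 0.6696 + 0.3666 + 0.34 + 0.1696 + 0.0572 = 1.603
Σ x·lx·mx = 3.3872; T = 3.3872/1.603 = 2.11304…
r ≈ ln(R0)/T = ln(1.603)/2.11304… = 0.22332… → 0.223

0.223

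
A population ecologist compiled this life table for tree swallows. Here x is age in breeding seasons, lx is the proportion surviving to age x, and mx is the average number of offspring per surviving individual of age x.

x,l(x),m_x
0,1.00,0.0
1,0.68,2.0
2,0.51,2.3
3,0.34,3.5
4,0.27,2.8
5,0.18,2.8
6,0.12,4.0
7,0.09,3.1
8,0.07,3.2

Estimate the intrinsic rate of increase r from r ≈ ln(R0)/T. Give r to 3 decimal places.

0.548

R0 = Σ lx·mx = 0 + 1.36 + 1.173 + 1.19 + 0.756 + 0.504 + 0.48 + 0.279 + 0.224 = 5.966
Σ x·lx·mx = 19.445; T = 19.445/5.966 = 3.2593…
r ≈ ln(R0)/T = ln(5.966)/3.2593… = 0.54799… → 0.548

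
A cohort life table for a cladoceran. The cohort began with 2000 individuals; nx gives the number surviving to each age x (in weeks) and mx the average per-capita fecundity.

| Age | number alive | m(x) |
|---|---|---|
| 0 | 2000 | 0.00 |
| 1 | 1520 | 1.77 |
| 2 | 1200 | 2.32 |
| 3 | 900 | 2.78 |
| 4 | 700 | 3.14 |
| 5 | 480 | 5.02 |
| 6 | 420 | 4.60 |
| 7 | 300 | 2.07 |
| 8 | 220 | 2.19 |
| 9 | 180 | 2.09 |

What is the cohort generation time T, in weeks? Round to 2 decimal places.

3.74

lx = nx/n0 = nx/2000: 1, 0.76, 0.6, 0.45, 0.35, 0.24, 0.21, 0.15, 0.11, 0.09
lx·mx: 0, 1.3452, 1.392, 1.251, 1.099, 1.2048, 0.966, 0.3105, 0.2409, 0.1881 → R0 = 7.9975
x·lx·mx: 0, 1.3452, 2.784, 3.753, 4.396, 6.024, 5.796, 2.1735, 1.9272, 1.6929 → Σ = 29.8918
T = 29.8918 / 7.9975 = 3.737643… → 3.74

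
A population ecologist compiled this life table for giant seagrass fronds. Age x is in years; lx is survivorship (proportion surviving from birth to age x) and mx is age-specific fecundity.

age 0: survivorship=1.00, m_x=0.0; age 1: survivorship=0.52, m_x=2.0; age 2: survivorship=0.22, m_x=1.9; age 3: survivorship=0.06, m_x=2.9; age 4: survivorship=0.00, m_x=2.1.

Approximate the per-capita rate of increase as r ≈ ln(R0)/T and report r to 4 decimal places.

R0 = Σ lx·mx = 0 + 1.04 + 0.418 + 0.174 + 0 = 1.632
Σ x·lx·mx = 2.398; T = 2.398/1.632 = 1.46936…
r ≈ ln(R0)/T = ln(1.632)/1.46936… = 0.333346… → 0.3333

0.3333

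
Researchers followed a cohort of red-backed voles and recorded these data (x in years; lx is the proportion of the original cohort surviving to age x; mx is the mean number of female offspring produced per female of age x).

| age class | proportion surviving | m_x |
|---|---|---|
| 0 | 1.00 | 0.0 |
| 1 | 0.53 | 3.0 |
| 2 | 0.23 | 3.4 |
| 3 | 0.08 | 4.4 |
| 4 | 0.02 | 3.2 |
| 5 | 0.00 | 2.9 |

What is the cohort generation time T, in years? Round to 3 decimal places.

lx·mx: 0, 1.59, 0.782, 0.352, 0.064, 0 → R0 = 2.788
x·lx·mx: 0, 1.59, 1.564, 1.056, 0.256, 0 → Σ = 4.466
T = 4.466 / 2.788 = 1.601865… → 1.602

1.602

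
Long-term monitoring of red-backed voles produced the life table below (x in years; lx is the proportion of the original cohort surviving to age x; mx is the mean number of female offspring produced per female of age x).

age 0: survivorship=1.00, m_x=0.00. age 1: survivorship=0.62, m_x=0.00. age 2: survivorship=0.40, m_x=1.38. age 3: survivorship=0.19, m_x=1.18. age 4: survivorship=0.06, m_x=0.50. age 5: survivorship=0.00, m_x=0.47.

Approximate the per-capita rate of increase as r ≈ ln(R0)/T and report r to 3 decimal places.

-0.092

R0 = Σ lx·mx = 0 + 0 + 0.552 + 0.2242 + 0.03 + 0 = 0.8062
Σ x·lx·mx = 1.8966; T = 1.8966/0.8062 = 2.35252…
r ≈ ln(R0)/T = ln(0.8062)/2.35252… = -0.09157… → -0.092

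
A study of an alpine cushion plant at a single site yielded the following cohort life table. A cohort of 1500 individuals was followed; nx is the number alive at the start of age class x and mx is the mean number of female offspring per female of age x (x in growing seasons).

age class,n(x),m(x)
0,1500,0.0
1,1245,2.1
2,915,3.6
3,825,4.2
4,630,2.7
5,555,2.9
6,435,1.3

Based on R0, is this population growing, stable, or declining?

lx = nx/n0 = nx/1500: 1, 0.83, 0.61, 0.55, 0.42, 0.37, 0.29
R0 = Σ lx·mx = 0 + 1.743 + 2.196 + 2.31 + 1.134 + 1.073 + 0.377 = 8.833
R0 > 1, so the population is growing.

growing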